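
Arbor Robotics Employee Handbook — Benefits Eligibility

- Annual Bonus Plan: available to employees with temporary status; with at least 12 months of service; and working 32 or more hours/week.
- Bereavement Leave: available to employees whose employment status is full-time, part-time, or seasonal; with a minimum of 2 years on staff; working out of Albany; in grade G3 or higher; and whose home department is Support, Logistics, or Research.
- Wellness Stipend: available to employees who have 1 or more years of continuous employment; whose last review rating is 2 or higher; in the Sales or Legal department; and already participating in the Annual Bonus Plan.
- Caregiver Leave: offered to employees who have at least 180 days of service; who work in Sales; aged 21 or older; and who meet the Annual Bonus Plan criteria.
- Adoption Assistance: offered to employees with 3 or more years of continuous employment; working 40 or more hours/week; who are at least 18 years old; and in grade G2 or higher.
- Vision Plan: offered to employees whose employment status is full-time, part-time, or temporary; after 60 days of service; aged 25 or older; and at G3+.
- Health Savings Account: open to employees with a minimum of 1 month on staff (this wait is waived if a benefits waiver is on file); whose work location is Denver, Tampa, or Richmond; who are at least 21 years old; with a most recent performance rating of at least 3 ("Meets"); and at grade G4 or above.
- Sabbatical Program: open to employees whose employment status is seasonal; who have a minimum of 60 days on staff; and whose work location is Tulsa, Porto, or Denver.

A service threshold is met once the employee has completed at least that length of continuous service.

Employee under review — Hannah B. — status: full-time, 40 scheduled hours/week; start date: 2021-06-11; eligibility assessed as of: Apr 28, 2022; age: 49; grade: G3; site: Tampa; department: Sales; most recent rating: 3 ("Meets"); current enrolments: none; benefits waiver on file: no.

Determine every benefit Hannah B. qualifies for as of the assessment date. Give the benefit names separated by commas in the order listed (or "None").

Vision Plan

Service from 2021-06-11 to Apr 28, 2022: 321 days.
Annual Bonus Plan — status full-time ✗ (requires temporary) → not eligible.
Bereavement Leave — status full-time ✓; service 321 days < 2 years (≈730 days) ✗ → not eligible.
Wellness Stipend — service 321 days < 1 year (≈365 days) ✗ → not eligible.
Caregiver Leave — service 321 days ≥ 180 days ✓; dept Sales ✓; age 49 ≥ 21 ✓; not eligible for Annual Bonus Plan ✗ → not eligible.
Adoption Assistance — service 321 days < 3 years (≈1095 days) ✗ → not eligible.
Vision Plan — status full-time ✓; service 321 days ≥ 60 days ✓; age 49 ≥ 25 ✓; grade G3 ≥ G3 ✓ → eligible.
Health Savings Account — no waiver, service 321 days ≥ 1 month (≈30 days) ✓; site Tampa ✓; age 49 ≥ 21 ✓; rating 3 ≥ 3 ✓; grade G3 < G4 ✗ → not eligible.
Sabbatical Program — status full-time ✗ (requires seasonal) → not eligible.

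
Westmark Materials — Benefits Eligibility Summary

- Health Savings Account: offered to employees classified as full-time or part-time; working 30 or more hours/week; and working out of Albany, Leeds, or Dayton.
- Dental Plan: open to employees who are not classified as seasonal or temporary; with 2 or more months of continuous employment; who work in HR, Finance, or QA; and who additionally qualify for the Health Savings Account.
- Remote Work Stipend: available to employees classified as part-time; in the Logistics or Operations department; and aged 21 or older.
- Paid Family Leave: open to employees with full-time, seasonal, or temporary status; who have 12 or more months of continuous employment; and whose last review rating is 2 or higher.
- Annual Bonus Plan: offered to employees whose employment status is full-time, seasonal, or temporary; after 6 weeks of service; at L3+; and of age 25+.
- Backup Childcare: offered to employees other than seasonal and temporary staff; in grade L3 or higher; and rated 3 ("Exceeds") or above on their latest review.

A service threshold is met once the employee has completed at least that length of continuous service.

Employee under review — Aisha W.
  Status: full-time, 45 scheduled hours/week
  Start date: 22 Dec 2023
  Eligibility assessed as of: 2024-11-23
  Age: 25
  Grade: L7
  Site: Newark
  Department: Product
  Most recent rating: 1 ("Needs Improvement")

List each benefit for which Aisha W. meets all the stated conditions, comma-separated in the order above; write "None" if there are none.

Service from 22 Dec 2023 to 2024-11-23: 337 days.
Health Savings Account — status full-time ✓; 45 hrs/wk ≥ 30 ✓; site Newark ✗ (not Albany, Leeds, or Dayton) → not eligible.
Dental Plan — status full-time ✓ (not excluded); service 337 days ≥ 2 months (≈60 days) ✓; dept Product ✗ → not eligible.
Remote Work Stipend — status full-time ✗ (requires part-time) → not eligible.
Paid Family Leave — status full-time ✓; service 337 days < 12 months (≈360 days) ✗ → not eligible.
Annual Bonus Plan — status full-time ✓; service 337 days ≥ 6 weeks (≈42 days) ✓; grade L7 ≥ L3 ✓; age 25 ≥ 25 ✓ → eligible.
Backup Childcare — status full-time ✓ (not excluded); grade L7 ≥ L3 ✓; rating 1 < 3 ✗ → not eligible.

Annual Bonus Plan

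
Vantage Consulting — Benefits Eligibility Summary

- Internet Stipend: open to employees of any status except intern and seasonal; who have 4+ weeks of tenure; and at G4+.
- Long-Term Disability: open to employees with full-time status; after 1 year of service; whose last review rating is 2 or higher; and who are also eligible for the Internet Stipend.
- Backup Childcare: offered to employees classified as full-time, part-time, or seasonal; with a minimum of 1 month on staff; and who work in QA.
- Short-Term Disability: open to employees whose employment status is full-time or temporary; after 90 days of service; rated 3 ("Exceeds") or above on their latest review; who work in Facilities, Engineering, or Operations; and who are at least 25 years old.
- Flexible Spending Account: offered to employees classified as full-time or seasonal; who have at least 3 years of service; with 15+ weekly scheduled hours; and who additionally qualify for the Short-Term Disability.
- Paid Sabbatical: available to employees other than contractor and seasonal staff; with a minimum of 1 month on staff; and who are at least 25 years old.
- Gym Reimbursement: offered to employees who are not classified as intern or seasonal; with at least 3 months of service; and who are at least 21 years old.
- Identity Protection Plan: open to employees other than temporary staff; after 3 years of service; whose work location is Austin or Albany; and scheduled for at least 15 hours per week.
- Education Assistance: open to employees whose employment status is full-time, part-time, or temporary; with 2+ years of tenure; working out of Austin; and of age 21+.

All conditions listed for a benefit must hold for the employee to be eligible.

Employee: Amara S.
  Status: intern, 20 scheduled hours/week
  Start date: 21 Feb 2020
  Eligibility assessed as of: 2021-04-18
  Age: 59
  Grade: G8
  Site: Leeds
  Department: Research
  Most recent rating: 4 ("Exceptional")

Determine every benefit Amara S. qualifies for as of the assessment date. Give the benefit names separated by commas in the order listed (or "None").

Paid Sabbatical

Service from 21 Feb 2020 to 2021-04-18: 422 days.
Internet Stipend — status intern ✗ (excluded) → not eligible.
Long-Term Disability — status intern ✗ (requires full-time) → not eligible.
Backup Childcare — status intern ✗ (requires full-time, part-time, or seasonal) → not eligible.
Short-Term Disability — status intern ✗ (requires full-time or temporary) → not eligible.
Flexible Spending Account — status intern ✗ (requires full-time or seasonal) → not eligible.
Paid Sabbatical — status intern ✓ (not excluded); service 422 days ≥ 1 month (≈30 days) ✓; age 59 ≥ 25 ✓ → eligible.
Gym Reimbursement — status intern ✗ (excluded) → not eligible.
Identity Protection Plan — status intern ✓ (not excluded); service 422 days < 3 years (≈1095 days) ✗ → not eligible.
Education Assistance — status intern ✗ (requires full-time, part-time, or temporary) → not eligible.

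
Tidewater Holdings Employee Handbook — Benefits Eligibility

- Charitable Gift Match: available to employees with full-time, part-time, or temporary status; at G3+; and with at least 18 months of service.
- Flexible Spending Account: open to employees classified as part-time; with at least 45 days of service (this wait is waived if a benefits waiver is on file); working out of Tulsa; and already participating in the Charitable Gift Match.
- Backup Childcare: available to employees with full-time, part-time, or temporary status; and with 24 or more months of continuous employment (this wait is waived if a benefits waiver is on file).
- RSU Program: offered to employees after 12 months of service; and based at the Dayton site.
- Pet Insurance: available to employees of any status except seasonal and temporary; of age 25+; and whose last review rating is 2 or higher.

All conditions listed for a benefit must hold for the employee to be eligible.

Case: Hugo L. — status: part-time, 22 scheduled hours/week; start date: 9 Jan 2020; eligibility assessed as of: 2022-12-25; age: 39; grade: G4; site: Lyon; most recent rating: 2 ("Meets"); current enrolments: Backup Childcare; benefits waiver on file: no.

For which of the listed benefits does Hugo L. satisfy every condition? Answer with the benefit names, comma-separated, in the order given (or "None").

Service from 9 Jan 2020 to 2022-12-25: 1081 days.
Charitable Gift Match — status part-time ✓; grade G4 ≥ G3 ✓; service 1081 days ≥ 18 months (≈540 days) ✓ → eligible.
Flexible Spending Account — status part-time ✓; no waiver, service 1081 days ≥ 45 days ✓; site Lyon ✗ (not Tulsa) → not eligible.
Backup Childcare — status part-time ✓; no waiver, service 1081 days ≥ 24 months (≈720 days) ✓ → eligible.
RSU Program — service 1081 days ≥ 12 months (≈360 days) ✓; site Lyon ✗ (not Dayton) → not eligible.
Pet Insurance — status part-time ✓ (not excluded); age 39 ≥ 25 ✓; rating 2 ≥ 2 ✓ → eligible.

Charitable Gift Match, Backup Childcare, Pet Insurance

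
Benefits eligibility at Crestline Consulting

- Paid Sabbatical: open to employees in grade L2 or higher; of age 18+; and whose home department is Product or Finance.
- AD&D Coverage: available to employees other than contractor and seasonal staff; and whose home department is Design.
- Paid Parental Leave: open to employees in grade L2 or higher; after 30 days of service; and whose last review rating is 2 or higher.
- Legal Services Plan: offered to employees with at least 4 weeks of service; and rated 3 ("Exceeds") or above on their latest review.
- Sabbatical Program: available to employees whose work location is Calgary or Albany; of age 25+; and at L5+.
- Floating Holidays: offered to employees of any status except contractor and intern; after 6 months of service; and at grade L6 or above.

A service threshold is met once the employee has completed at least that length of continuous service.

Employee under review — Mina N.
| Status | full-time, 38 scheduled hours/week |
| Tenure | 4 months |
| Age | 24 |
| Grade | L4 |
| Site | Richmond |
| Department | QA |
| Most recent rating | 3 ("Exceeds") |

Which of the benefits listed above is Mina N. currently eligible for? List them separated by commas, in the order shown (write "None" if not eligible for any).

Paid Sabbatical — grade L4 ≥ L2 ✓; age 24 ≥ 18 ✓; dept QA ✗ → not eligible.
AD&D Coverage — status full-time ✓ (not excluded); dept QA ✗ → not eligible.
Paid Parental Leave — grade L4 ≥ L2 ✓; service 4 months ≥ 30 days ✓; rating 3 ≥ 2 ✓ → eligible.
Legal Services Plan — service 4 months ≥ 4 weeks (≈28 days) ✓; rating 3 ≥ 3 ✓ → eligible.
Sabbatical Program — site Richmond ✗ (not Calgary or Albany) → not eligible.
Floating Holidays — status full-time ✓ (not excluded); service 4 months < 6 months ✗ → not eligible.

Paid Parental Leave, Legal Services Plan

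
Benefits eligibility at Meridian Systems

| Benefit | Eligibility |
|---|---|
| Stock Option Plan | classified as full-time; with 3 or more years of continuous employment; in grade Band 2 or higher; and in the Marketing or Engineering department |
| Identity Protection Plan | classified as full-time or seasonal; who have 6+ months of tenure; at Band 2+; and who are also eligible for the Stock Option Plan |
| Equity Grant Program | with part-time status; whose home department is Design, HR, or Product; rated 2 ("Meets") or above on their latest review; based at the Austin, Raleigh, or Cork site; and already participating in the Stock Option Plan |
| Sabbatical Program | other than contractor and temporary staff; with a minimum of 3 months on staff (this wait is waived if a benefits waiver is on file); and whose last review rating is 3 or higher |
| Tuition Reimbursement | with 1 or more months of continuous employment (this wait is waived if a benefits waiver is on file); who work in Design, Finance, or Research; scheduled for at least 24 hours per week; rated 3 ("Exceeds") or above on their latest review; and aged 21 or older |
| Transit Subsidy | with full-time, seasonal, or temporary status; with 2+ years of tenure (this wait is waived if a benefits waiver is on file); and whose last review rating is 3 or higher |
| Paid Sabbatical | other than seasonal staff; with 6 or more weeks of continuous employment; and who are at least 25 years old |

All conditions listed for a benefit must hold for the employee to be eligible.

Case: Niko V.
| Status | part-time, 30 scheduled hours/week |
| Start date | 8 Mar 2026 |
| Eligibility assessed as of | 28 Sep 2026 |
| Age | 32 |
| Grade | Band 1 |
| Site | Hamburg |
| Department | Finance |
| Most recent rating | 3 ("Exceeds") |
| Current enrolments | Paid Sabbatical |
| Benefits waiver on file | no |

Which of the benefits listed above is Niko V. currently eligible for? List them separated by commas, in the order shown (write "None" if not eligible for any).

Service from 8 Mar 2026 to 28 Sep 2026: 204 days.
Stock Option Plan — status part-time ✗ (requires full-time) → not eligible.
Identity Protection Plan — status part-time ✗ (requires full-time or seasonal) → not eligible.
Equity Grant Program — status part-time ✓; dept Finance ✗ → not eligible.
Sabbatical Program — status part-time ✓ (not excluded); no waiver, service 204 days ≥ 3 months (≈90 days) ✓; rating 3 ≥ 3 ✓ → eligible.
Tuition Reimbursement — no waiver, service 204 days ≥ 1 month (≈30 days) ✓; dept Finance ✓; 30 hrs/wk ≥ 24 ✓; rating 3 ≥ 3 ✓; age 32 ≥ 21 ✓ → eligible.
Transit Subsidy — status part-time ✗ (requires full-time, seasonal, or temporary) → not eligible.
Paid Sabbatical — status part-time ✓ (not excluded); service 204 days ≥ 6 weeks (≈42 days) ✓; age 32 ≥ 25 ✓ → eligible.

Sabbatical Program, Tuition Reimbursement, Paid Sabbatical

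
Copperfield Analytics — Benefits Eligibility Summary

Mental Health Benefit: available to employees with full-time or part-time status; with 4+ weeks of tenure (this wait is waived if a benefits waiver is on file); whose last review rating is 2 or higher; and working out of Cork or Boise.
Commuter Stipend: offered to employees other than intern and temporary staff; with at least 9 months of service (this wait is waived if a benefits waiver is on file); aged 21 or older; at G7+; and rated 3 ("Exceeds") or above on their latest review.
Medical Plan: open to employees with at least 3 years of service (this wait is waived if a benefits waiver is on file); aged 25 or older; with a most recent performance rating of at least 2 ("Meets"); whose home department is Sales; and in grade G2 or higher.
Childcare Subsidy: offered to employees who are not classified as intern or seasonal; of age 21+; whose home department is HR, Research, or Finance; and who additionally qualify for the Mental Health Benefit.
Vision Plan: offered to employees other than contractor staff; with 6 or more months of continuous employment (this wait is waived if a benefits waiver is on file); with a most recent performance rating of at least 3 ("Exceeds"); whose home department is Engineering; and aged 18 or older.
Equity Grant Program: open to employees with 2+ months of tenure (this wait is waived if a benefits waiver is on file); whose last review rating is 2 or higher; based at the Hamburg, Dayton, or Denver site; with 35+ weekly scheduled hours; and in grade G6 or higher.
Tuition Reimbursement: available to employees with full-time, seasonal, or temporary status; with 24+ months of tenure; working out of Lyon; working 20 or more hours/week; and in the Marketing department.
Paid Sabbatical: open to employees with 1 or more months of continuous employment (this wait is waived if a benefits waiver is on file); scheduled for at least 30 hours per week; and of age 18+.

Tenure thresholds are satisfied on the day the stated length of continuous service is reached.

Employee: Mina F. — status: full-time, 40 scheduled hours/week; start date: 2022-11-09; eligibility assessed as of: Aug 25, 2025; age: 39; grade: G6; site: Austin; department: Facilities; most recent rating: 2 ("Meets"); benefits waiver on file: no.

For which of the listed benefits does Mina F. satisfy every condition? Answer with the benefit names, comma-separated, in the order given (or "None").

Service from 2022-11-09 to Aug 25, 2025: 1020 days.
Mental Health Benefit — status full-time ✓; no waiver, service 1020 days ≥ 4 weeks (≈28 days) ✓; rating 2 ≥ 2 ✓; site Austin ✗ (not Cork or Boise) → not eligible.
Commuter Stipend — status full-time ✓ (not excluded); no waiver, service 1020 days ≥ 9 months (≈270 days) ✓; age 39 ≥ 21 ✓; grade G6 < G7 ✗ → not eligible.
Medical Plan — no waiver, service 1020 days < 3 years (≈1095 days) ✗ → not eligible.
Childcare Subsidy — status full-time ✓ (not excluded); age 39 ≥ 21 ✓; dept Facilities ✗ → not eligible.
Vision Plan — status full-time ✓ (not excluded); no waiver, service 1020 days ≥ 6 months (≈180 days) ✓; rating 2 < 3 ✗ → not eligible.
Equity Grant Program — no waiver, service 1020 days ≥ 2 months (≈60 days) ✓; rating 2 ≥ 2 ✓; site Austin ✗ (not Hamburg, Dayton, or Denver) → not eligible.
Tuition Reimbursement — status full-time ✓; service 1020 days ≥ 24 months (≈720 days) ✓; site Austin ✗ (not Lyon) → not eligible.
Paid Sabbatical — no waiver, service 1020 days ≥ 1 month (≈30 days) ✓; 40 hrs/wk ≥ 30 ✓; age 39 ≥ 18 ✓ → eligible.

Paid Sabbatical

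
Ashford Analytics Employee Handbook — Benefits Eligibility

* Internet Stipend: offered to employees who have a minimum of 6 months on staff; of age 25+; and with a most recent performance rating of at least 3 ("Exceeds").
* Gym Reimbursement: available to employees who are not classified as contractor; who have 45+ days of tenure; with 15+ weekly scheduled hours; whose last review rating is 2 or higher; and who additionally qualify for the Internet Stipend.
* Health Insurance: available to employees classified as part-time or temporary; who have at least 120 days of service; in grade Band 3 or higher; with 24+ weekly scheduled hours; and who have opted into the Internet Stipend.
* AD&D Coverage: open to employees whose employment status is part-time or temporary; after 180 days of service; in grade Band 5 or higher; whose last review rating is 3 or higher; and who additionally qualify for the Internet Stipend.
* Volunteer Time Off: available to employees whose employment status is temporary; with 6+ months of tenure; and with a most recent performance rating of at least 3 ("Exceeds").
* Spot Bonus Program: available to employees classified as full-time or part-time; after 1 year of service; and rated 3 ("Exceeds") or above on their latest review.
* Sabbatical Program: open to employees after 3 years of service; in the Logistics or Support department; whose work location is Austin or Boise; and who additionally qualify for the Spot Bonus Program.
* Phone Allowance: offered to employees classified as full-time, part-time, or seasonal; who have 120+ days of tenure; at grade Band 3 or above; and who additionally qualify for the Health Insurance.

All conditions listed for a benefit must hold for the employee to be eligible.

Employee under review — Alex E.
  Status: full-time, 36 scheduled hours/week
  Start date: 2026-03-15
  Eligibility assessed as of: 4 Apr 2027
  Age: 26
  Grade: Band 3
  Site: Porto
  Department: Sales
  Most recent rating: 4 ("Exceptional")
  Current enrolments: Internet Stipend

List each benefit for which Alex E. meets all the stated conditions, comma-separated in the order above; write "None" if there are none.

Internet Stipend, Gym Reimbursement, Spot Bonus Program

Service from 2026-03-15 to 4 Apr 2027: 385 days.
Internet Stipend — service 385 days ≥ 6 months (≈180 days) ✓; age 26 ≥ 25 ✓; rating 4 ≥ 3 ✓ → eligible.
Gym Reimbursement — status full-time ✓ (not excluded); service 385 days ≥ 45 days ✓; 36 hrs/wk ≥ 15 ✓; rating 4 ≥ 2 ✓; eligible for Internet Stipend ✓ → eligible.
Health Insurance — status full-time ✗ (requires part-time or temporary) → not eligible.
AD&D Coverage — status full-time ✗ (requires part-time or temporary) → not eligible.
Volunteer Time Off — status full-time ✗ (requires temporary) → not eligible.
Spot Bonus Program — status full-time ✓; service 385 days ≥ 1 year (≈365 days) ✓; rating 4 ≥ 3 ✓ → eligible.
Sabbatical Program — service 385 days < 3 years (≈1095 days) ✗ → not eligible.
Phone Allowance — status full-time ✓; service 385 days ≥ 120 days ✓; grade Band 3 ≥ Band 3 ✓; not eligible for Health Insurance ✗ → not eligible.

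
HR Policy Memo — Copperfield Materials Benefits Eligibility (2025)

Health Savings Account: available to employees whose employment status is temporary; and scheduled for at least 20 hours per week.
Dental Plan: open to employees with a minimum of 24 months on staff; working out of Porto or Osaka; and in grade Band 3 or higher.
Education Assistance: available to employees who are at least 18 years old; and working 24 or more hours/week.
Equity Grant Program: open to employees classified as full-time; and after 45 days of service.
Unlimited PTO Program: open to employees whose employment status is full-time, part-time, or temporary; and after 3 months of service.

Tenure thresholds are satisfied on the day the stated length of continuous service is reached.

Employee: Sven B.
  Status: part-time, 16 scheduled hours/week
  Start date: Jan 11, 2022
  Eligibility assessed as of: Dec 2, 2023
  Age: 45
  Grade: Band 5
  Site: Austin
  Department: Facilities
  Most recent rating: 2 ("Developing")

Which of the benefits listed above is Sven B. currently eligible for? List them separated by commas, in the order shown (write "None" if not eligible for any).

Unlimited PTO Program

Service from Jan 11, 2022 to Dec 2, 2023: 690 days.
Health Savings Account — status part-time ✗ (requires temporary) → not eligible.
Dental Plan — service 690 days < 24 months (≈720 days) ✗ → not eligible.
Education Assistance — age 45 ≥ 18 ✓; 16 hrs/wk < 24 ✗ → not eligible.
Equity Grant Program — status part-time ✗ (requires full-time) → not eligible.
Unlimited PTO Program — status part-time ✓; service 690 days ≥ 3 months (≈90 days) ✓ → eligible.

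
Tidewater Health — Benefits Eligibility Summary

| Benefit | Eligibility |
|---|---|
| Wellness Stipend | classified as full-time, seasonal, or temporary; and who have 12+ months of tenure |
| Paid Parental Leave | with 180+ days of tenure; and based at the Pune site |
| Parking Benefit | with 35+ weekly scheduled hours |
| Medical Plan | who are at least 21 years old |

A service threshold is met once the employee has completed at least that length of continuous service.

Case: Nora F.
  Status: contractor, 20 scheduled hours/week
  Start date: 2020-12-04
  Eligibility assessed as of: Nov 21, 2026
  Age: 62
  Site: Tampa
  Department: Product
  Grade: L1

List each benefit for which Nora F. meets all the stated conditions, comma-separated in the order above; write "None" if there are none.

Medical Plan

Service from 2020-12-04 to Nov 21, 2026: 2178 days.
Wellness Stipend — status contractor ✗ (requires full-time, seasonal, or temporary) → not eligible.
Paid Parental Leave — service 2178 days ≥ 180 days ✓; site Tampa ✗ (not Pune) → not eligible.
Parking Benefit — 20 hrs/wk < 35 ✗ → not eligible.
Medical Plan — age 62 ≥ 21 ✓ → eligible.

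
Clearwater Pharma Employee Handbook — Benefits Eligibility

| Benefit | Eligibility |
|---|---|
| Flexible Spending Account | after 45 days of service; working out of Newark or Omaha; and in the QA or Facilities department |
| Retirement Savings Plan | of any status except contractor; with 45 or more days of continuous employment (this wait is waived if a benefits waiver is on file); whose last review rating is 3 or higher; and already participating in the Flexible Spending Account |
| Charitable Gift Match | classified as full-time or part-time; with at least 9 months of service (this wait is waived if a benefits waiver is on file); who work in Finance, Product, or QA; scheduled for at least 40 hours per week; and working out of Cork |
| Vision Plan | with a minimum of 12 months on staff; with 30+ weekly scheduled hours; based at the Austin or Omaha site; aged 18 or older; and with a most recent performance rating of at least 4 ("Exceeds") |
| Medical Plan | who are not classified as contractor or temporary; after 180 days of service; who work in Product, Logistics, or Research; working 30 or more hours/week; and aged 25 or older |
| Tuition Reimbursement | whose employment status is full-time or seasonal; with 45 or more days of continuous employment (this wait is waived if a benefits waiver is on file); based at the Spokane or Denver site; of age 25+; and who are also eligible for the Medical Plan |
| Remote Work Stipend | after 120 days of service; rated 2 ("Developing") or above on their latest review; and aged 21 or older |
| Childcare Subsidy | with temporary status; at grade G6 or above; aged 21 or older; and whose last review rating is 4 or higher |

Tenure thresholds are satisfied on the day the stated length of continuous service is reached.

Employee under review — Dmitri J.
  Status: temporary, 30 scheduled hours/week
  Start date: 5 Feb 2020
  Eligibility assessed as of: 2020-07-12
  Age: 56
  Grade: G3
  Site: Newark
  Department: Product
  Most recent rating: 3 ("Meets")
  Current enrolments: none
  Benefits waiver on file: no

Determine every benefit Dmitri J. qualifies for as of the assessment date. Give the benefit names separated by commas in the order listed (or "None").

Service from 5 Feb 2020 to 2020-07-12: 158 days.
Flexible Spending Account — service 158 days ≥ 45 days ✓; site Newark ✓; dept Product ✗ → not eligible.
Retirement Savings Plan — status temporary ✓ (not excluded); no waiver, service 158 days ≥ 45 days ✓; rating 3 ≥ 3 ✓; not enrolled in Flexible Spending Account ✗ → not eligible.
Charitable Gift Match — status temporary ✗ (requires full-time or part-time) → not eligible.
Vision Plan — service 158 days < 12 months (≈360 days) ✗ → not eligible.
Medical Plan — status temporary ✗ (excluded) → not eligible.
Tuition Reimbursement — status temporary ✗ (requires full-time or seasonal) → not eligible.
Remote Work Stipend — service 158 days ≥ 120 days ✓; rating 3 ≥ 2 ✓; age 56 ≥ 21 ✓ → eligible.
Childcare Subsidy — status temporary ✓; grade G3 < G6 ✗ → not eligible.

Remote Work Stipend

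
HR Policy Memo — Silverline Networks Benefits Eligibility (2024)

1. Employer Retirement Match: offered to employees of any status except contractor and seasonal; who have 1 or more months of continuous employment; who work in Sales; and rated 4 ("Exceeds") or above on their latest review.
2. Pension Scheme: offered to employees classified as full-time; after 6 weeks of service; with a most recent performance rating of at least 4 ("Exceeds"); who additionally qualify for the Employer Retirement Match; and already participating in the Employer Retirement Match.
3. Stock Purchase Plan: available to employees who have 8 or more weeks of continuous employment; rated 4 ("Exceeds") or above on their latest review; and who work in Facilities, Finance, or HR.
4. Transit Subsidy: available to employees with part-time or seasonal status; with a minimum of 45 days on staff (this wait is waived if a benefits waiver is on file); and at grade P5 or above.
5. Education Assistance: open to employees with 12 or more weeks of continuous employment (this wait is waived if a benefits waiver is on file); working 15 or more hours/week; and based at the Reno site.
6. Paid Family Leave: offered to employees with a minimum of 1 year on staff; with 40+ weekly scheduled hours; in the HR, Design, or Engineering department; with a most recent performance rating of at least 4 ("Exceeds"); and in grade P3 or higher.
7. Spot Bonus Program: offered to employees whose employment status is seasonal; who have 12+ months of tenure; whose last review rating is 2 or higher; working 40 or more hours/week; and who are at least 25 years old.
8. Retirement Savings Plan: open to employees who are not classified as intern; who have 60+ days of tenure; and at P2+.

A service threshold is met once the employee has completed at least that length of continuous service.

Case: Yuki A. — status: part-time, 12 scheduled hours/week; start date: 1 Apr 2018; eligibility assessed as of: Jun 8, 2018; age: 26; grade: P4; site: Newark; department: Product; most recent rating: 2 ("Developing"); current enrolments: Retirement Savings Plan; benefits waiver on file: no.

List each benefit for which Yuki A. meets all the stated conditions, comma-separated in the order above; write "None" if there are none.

Retirement Savings Plan

Service from 1 Apr 2018 to Jun 8, 2018: 68 days.
Employer Retirement Match — status part-time ✓ (not excluded); service 68 days ≥ 1 month (≈30 days) ✓; dept Product ✗ → not eligible.
Pension Scheme — status part-time ✗ (requires full-time) → not eligible.
Stock Purchase Plan — service 68 days ≥ 8 weeks (≈56 days) ✓; rating 2 < 4 ✗ → not eligible.
Transit Subsidy — status part-time ✓; no waiver, service 68 days ≥ 45 days ✓; grade P4 < P5 ✗ → not eligible.
Education Assistance — no waiver, service 68 days < 12 weeks (≈84 days) ✗ → not eligible.
Paid Family Leave — service 68 days < 1 year (≈365 days) ✗ → not eligible.
Spot Bonus Program — status part-time ✗ (requires seasonal) → not eligible.
Retirement Savings Plan — status part-time ✓ (not excluded); service 68 days ≥ 60 days ✓; grade P4 ≥ P2 ✓ → eligible.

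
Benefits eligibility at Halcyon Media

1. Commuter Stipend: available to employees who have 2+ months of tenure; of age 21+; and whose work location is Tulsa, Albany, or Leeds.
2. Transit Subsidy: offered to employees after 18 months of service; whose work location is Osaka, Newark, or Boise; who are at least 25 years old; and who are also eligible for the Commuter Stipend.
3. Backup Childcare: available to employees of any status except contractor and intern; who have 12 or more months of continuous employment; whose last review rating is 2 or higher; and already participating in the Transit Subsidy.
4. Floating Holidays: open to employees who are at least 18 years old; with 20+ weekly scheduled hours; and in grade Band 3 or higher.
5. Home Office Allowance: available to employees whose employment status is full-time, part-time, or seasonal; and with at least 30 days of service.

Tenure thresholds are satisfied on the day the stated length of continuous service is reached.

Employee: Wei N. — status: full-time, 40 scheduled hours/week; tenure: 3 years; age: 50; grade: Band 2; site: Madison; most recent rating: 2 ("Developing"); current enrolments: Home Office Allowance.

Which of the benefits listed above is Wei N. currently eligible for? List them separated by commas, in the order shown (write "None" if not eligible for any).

Home Office Allowance

Commuter Stipend — service 3 years ≥ 2 months (≈60 days) ✓; age 50 ≥ 21 ✓; site Madison ✗ (not Tulsa, Albany, or Leeds) → not eligible.
Transit Subsidy — service 3 years ≥ 18 months (≈540 days) ✓; site Madison ✗ (not Osaka, Newark, or Boise) → not eligible.
Backup Childcare — status full-time ✓ (not excluded); service 3 years ≥ 12 months (≈360 days) ✓; rating 2 ≥ 2 ✓; not enrolled in Transit Subsidy ✗ → not eligible.
Floating Holidays — age 50 ≥ 18 ✓; 40 hrs/wk ≥ 20 ✓; grade Band 2 < Band 3 ✗ → not eligible.
Home Office Allowance — status full-time ✓; service 3 years ≥ 30 days ✓ → eligible.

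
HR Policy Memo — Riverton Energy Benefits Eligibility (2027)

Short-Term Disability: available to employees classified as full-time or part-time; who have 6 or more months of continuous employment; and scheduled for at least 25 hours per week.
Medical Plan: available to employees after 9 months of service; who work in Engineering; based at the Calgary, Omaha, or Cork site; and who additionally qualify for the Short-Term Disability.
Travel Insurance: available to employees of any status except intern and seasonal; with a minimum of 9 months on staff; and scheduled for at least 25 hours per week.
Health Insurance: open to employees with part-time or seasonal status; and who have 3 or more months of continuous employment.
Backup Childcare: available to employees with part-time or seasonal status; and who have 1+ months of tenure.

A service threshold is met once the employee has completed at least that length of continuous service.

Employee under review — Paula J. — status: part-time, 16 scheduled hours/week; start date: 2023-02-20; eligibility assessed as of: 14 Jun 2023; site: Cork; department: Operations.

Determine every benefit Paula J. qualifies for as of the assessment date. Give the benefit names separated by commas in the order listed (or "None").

Service from 2023-02-20 to 14 Jun 2023: 114 days.
Short-Term Disability — status part-time ✓; service 114 days < 6 months (≈180 days) ✗ → not eligible.
Medical Plan — service 114 days < 9 months (≈270 days) ✗ → not eligible.
Travel Insurance — status part-time ✓ (not excluded); service 114 days < 9 months (≈270 days) ✗ → not eligible.
Health Insurance — status part-time ✓; service 114 days ≥ 3 months (≈90 days) ✓ → eligible.
Backup Childcare — status part-time ✓; service 114 days ≥ 1 month (≈30 days) ✓ → eligible.

Health Insurance, Backup Childcare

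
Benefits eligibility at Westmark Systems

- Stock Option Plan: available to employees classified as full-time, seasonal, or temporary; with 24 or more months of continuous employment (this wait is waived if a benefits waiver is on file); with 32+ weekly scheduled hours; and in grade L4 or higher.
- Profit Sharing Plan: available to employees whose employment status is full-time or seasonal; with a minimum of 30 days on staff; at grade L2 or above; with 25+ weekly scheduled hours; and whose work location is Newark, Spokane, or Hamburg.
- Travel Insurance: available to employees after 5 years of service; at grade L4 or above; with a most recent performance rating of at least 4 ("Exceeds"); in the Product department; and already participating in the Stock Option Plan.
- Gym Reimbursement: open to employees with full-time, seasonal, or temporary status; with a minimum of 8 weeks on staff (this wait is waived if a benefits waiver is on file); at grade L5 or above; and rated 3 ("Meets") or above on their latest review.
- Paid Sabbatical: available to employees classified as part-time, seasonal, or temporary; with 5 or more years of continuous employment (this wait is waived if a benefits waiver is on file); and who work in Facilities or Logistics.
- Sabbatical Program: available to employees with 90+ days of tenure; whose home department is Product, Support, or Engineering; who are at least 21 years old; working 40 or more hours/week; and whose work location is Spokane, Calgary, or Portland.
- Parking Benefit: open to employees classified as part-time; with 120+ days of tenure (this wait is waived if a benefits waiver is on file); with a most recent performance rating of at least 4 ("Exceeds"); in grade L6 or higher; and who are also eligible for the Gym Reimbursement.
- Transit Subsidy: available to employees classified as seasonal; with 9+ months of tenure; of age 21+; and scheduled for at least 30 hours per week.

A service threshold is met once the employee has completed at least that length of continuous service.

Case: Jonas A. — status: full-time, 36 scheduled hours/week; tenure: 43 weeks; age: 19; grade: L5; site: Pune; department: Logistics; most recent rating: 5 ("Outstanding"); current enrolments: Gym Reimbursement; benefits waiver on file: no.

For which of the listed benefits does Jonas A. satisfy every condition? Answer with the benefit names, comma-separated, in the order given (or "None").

Stock Option Plan — status full-time ✓; no waiver, service 43 weeks < 24 months (≈720 days) ✗ → not eligible.
Profit Sharing Plan — status full-time ✓; service 43 weeks ≥ 30 days ✓; grade L5 ≥ L2 ✓; 36 hrs/wk ≥ 25 ✓; site Pune ✗ (not Newark, Spokane, or Hamburg) → not eligible.
Travel Insurance — service 43 weeks < 5 years (≈1825 days) ✗ → not eligible.
Gym Reimbursement — status full-time ✓; no waiver, service 43 weeks ≥ 8 weeks ✓; grade L5 ≥ L5 ✓; rating 5 ≥ 3 ✓ → eligible.
Paid Sabbatical — status full-time ✗ (requires part-time, seasonal, or temporary) → not eligible.
Sabbatical Program — service 43 weeks ≥ 90 days ✓; dept Logistics ✗ → not eligible.
Parking Benefit — status full-time ✗ (requires part-time) → not eligible.
Transit Subsidy — status full-time ✗ (requires seasonal) → not eligible.

Gym Reimbursement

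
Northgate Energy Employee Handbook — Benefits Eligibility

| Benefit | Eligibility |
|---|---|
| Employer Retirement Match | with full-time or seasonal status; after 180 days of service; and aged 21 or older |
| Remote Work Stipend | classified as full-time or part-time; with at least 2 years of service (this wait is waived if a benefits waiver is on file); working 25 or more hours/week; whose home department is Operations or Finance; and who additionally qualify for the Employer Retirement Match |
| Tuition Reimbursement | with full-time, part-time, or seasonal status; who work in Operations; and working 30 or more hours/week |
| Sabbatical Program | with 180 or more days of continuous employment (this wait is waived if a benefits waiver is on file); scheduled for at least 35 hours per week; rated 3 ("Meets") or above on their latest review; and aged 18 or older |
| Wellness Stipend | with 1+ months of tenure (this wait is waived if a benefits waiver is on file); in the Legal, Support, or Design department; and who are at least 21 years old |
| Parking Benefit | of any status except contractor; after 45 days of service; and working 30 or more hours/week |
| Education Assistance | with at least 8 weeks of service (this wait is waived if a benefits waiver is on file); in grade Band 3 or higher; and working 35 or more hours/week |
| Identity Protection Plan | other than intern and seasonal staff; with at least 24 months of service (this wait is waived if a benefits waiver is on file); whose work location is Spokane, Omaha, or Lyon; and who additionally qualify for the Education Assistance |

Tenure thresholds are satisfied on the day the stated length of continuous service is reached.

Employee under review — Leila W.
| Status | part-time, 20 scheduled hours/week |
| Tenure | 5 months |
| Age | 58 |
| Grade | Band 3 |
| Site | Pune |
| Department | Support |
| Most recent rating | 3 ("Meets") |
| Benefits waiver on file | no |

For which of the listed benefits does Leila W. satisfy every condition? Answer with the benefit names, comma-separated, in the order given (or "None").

Wellness Stipend

Employer Retirement Match — status part-time ✗ (requires full-time or seasonal) → not eligible.
Remote Work Stipend — status part-time ✓; no waiver, service 5 months < 2 years (≈730 days) ✗ → not eligible.
Tuition Reimbursement — status part-time ✓; dept Support ✗ → not eligible.
Sabbatical Program — no waiver, service 5 months < 180 days ✗ → not eligible.
Wellness Stipend — no waiver, service 5 months ≥ 1 month ✓; dept Support ✓; age 58 ≥ 21 ✓ → eligible.
Parking Benefit — status part-time ✓ (not excluded); service 5 months ≥ 45 days ✓; 20 hrs/wk < 30 ✗ → not eligible.
Education Assistance — no waiver, service 5 months ≥ 8 weeks (≈56 days) ✓; grade Band 3 ≥ Band 3 ✓; 20 hrs/wk < 35 ✗ → not eligible.
Identity Protection Plan — status part-time ✓ (not excluded); no waiver, service 5 months < 24 months ✗ → not eligible.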